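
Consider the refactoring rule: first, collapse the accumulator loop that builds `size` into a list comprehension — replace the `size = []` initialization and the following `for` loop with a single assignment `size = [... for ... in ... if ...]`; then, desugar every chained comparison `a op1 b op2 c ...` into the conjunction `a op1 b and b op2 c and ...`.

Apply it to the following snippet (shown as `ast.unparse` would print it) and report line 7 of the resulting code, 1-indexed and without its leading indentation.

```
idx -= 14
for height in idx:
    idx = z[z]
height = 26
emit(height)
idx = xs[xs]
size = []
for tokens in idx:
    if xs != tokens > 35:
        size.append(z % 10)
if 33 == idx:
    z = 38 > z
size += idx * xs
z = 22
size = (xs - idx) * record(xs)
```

size = [z % 10 for tokens in idx if xs != tokens and tokens > 35]

Transformed code:
idx -= 14
for height in idx:
    idx = z[z]
height = 26
emit(height)
idx = xs[xs]
size = [z % 10 for tokens in idx if xs != tokens and tokens > 35]
if 33 == idx:
    z = 38 > z
size += idx * xs
z = 22
size = (xs - idx) * record(xs)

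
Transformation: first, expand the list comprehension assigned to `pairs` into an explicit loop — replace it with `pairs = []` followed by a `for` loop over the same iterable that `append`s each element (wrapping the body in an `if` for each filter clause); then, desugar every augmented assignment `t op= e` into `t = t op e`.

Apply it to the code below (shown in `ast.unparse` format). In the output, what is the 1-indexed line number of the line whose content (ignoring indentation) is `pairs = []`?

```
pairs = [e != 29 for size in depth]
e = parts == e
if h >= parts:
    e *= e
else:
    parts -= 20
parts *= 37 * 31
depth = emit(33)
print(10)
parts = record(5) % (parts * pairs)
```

Transformed code:
pairs = []
for size in depth:
    pairs.append(e != 29)
e = parts == e
if h >= parts:
    e = e * e
else:
    parts = parts - 20
parts = parts * (37 * 31)
depth = emit(33)
print(10)
parts = record(5) % (parts * pairs)

1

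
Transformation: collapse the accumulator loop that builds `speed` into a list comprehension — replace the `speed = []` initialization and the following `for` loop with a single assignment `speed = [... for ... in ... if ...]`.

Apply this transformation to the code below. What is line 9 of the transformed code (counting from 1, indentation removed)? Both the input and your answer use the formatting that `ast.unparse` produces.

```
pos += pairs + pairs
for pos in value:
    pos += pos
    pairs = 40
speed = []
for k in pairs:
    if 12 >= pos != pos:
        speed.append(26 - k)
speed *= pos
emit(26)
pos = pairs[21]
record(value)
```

Transformed code:
pos += pairs + pairs
for pos in value:
    pos += pos
    pairs = 40
speed = [26 - k for k in pairs if 12 >= pos != pos]
speed *= pos
emit(26)
pos = pairs[21]
record(value)

record(value)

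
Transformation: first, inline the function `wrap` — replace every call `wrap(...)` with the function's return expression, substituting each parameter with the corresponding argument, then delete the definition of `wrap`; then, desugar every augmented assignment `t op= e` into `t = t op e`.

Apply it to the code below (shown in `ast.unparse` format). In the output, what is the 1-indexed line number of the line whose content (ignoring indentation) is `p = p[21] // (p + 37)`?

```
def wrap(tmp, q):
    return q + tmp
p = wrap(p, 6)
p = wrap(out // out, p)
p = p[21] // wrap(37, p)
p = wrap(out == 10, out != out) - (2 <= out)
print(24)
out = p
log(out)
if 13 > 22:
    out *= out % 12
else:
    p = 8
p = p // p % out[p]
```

Transformed code:
p = 6 + p
p = p + out // out
p = p[21] // (p + 37)
p = (out != out) + (out == 10) - (2 <= out)
print(24)
out = p
log(out)
if 13 > 22:
    out = out * (out % 12)
else:
    p = 8
p = p // p % out[p]

3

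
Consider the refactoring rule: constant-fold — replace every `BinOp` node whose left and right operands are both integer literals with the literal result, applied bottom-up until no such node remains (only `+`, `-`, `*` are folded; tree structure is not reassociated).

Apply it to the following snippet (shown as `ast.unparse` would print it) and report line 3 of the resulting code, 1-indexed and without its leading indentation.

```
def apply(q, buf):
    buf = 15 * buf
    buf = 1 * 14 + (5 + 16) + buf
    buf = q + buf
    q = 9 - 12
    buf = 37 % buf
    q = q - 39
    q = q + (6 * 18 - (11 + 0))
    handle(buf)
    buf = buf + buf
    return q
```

buf = 35 + buf

Transformed code:
def apply(q, buf):
    buf = 15 * buf
    buf = 35 + buf
    buf = q + buf
    q = -3
    buf = 37 % buf
    q = q - 39
    q = q + 97
    handle(buf)
    buf = buf + buf
    return q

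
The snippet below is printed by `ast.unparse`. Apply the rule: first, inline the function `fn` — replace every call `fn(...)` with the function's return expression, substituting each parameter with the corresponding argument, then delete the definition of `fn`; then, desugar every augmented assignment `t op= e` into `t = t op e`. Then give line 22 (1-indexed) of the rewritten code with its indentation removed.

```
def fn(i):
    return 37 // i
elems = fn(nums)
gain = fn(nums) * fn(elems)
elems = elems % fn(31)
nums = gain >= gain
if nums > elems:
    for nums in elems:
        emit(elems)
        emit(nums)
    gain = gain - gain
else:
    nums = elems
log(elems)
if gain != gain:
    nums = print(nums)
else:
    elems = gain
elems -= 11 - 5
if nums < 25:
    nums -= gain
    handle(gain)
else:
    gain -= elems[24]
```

Transformed code:
elems = 37 // nums
gain = 37 // nums * (37 // elems)
elems = elems % (37 // 31)
nums = gain >= gain
if nums > elems:
    for nums in elems:
        emit(elems)
        emit(nums)
    gain = gain - gain
else:
    nums = elems
log(elems)
if gain != gain:
    nums = print(nums)
else:
    elems = gain
elems = elems - (11 - 5)
if nums < 25:
    nums = nums - gain
    handle(gain)
else:
    gain = gain - elems[24]

gain = gain - elems[24]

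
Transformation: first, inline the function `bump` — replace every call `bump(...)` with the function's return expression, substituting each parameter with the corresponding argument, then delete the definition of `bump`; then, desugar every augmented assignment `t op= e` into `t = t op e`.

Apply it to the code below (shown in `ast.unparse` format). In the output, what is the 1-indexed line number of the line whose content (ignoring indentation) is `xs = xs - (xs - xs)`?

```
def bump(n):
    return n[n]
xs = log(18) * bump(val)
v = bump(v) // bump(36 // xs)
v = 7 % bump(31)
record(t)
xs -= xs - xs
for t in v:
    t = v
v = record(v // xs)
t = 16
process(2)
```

5

Transformed code:
xs = log(18) * val[val]
v = v[v] // (36 // xs)[36 // xs]
v = 7 % 31[31]
record(t)
xs = xs - (xs - xs)
for t in v:
    t = v
v = record(v // xs)
t = 16
process(2)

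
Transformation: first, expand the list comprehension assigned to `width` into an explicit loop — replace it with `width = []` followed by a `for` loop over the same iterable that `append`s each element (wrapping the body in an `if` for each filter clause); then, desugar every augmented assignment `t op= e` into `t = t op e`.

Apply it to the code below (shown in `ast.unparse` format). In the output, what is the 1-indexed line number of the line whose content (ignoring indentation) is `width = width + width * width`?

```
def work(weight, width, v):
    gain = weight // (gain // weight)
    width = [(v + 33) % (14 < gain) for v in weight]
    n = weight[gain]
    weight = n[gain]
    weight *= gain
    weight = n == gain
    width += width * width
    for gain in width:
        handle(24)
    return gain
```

10

Transformed code:
def work(weight, width, v):
    gain = weight // (gain // weight)
    width = []
    for v in weight:
        width.append((v + 33) % (14 < gain))
    n = weight[gain]
    weight = n[gain]
    weight = weight * gain
    weight = n == gain
    width = width + width * width
    for gain in width:
        handle(24)
    return gain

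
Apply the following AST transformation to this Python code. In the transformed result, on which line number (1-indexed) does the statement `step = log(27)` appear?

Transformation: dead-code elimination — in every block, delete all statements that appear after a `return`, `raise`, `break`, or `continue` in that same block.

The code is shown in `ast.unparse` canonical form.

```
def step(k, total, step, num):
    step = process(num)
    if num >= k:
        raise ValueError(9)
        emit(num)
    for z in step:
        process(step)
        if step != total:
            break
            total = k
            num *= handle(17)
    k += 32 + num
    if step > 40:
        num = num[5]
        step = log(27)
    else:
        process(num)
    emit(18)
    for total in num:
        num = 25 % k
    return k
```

Transformed code:
def step(k, total, step, num):
    step = process(num)
    if num >= k:
        raise ValueError(9)
    for z in step:
        process(step)
        if step != total:
            break
    k += 32 + num
    if step > 40:
        num = num[5]
        step = log(27)
    else:
        process(num)
    emit(18)
    for total in num:
        num = 25 % k
    return k

12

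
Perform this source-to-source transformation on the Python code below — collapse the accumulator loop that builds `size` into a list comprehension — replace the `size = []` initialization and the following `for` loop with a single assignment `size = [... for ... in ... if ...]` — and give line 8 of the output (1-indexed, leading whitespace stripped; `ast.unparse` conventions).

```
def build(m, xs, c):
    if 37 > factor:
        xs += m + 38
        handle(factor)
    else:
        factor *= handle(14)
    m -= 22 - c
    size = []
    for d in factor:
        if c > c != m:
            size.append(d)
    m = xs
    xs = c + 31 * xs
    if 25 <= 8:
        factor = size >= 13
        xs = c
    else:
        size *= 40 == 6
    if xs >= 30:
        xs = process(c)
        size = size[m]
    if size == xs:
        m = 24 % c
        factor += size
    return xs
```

Transformed code:
def build(m, xs, c):
    if 37 > factor:
        xs += m + 38
        handle(factor)
    else:
        factor *= handle(14)
    m -= 22 - c
    size = [d for d in factor if c > c != m]
    m = xs
    xs = c + 31 * xs
    if 25 <= 8:
        factor = size >= 13
        xs = c
    else:
        size *= 40 == 6
    if xs >= 30:
        xs = process(c)
        size = size[m]
    if size == xs:
        m = 24 % c
        factor += size
    return xs

size = [d for d in factor if c > c != m]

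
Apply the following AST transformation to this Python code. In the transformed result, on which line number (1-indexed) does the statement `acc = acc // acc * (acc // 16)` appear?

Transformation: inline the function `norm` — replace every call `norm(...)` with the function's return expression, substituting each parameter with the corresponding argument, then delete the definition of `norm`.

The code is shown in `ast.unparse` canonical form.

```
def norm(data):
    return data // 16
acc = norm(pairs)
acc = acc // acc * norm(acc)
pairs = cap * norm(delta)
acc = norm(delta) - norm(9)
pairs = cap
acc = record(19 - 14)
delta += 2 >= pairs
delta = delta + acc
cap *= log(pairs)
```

2

Transformed code:
acc = pairs // 16
acc = acc // acc * (acc // 16)
pairs = cap * (delta // 16)
acc = delta // 16 - 9 // 16
pairs = cap
acc = record(19 - 14)
delta += 2 >= pairs
delta = delta + acc
cap *= log(pairs)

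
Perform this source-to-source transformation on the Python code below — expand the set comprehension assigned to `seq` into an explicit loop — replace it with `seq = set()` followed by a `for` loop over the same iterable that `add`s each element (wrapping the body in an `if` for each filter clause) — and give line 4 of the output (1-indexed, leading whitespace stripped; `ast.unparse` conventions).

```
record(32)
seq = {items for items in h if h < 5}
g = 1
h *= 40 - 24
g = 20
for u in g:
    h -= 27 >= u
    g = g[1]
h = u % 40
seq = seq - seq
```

Transformed code:
record(32)
seq = set()
for items in h:
    if h < 5:
        seq.add(items)
g = 1
h *= 40 - 24
g = 20
for u in g:
    h -= 27 >= u
    g = g[1]
h = u % 40
seq = seq - seq

if h < 5:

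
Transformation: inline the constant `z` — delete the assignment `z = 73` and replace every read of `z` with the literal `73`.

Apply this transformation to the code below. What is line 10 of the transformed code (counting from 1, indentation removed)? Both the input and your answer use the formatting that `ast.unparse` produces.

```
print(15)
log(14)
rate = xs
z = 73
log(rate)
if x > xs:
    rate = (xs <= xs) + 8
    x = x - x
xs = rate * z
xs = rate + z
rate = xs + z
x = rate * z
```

rate = xs + 73

Transformed code:
print(15)
log(14)
rate = xs
log(rate)
if x > xs:
    rate = (xs <= xs) + 8
    x = x - x
xs = rate * 73
xs = rate + 73
rate = xs + 73
x = rate * 73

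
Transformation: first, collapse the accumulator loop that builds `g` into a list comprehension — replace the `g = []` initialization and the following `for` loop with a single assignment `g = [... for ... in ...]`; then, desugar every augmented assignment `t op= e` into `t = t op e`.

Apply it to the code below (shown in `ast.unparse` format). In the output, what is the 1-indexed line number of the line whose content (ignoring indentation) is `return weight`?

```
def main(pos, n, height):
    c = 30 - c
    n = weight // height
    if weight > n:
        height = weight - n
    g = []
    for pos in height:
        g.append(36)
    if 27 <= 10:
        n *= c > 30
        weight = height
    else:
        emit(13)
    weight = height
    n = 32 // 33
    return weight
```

14

Transformed code:
def main(pos, n, height):
    c = 30 - c
    n = weight // height
    if weight > n:
        height = weight - n
    g = [36 for pos in height]
    if 27 <= 10:
        n = n * (c > 30)
        weight = height
    else:
        emit(13)
    weight = height
    n = 32 // 33
    return weight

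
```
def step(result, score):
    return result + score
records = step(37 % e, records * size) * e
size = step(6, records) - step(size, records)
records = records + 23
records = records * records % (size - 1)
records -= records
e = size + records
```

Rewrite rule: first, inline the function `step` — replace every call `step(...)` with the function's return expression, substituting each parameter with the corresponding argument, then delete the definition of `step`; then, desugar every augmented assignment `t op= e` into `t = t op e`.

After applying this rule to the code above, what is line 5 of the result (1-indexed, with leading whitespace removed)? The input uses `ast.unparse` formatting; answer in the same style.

Transformed code:
records = (37 % e + records * size) * e
size = 6 + records - (size + records)
records = records + 23
records = records * records % (size - 1)
records = records - records
e = size + records

records = records - records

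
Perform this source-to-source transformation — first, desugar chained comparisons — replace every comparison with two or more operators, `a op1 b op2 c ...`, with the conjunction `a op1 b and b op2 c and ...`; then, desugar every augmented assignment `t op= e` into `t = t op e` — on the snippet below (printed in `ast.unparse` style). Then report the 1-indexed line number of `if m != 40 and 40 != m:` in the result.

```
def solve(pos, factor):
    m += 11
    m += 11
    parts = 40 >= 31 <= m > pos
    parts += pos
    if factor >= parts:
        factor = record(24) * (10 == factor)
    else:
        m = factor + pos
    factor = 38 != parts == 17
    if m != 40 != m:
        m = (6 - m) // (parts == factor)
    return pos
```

11

Transformed code:
def solve(pos, factor):
    m = m + 11
    m = m + 11
    parts = 40 >= 31 and 31 <= m and (m > pos)
    parts = parts + pos
    if factor >= parts:
        factor = record(24) * (10 == factor)
    else:
        m = factor + pos
    factor = 38 != parts and parts == 17
    if m != 40 and 40 != m:
        m = (6 - m) // (parts == factor)
    return pos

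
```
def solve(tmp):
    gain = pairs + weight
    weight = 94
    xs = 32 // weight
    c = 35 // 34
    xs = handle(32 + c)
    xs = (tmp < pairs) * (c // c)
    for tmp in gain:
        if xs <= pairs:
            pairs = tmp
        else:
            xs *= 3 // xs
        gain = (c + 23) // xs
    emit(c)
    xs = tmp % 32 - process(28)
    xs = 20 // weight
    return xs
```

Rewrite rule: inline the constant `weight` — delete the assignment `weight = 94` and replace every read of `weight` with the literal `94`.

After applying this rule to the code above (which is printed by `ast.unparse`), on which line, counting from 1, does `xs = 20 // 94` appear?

Transformed code:
def solve(tmp):
    gain = pairs + 94
    xs = 32 // 94
    c = 35 // 34
    xs = handle(32 + c)
    xs = (tmp < pairs) * (c // c)
    for tmp in gain:
        if xs <= pairs:
            pairs = tmp
        else:
            xs *= 3 // xs
        gain = (c + 23) // xs
    emit(c)
    xs = tmp % 32 - process(28)
    xs = 20 // 94
    return xs

15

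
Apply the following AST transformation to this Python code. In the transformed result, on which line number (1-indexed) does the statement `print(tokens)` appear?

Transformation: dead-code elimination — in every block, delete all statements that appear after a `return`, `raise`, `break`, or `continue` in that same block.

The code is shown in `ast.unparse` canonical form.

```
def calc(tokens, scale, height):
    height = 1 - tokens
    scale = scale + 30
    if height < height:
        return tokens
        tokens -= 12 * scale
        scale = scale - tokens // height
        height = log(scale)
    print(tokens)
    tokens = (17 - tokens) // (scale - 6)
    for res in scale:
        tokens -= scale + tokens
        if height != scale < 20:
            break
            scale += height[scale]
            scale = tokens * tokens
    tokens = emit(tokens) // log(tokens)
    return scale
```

6

Transformed code:
def calc(tokens, scale, height):
    height = 1 - tokens
    scale = scale + 30
    if height < height:
        return tokens
    print(tokens)
    tokens = (17 - tokens) // (scale - 6)
    for res in scale:
        tokens -= scale + tokens
        if height != scale < 20:
            break
    tokens = emit(tokens) // log(tokens)
    return scale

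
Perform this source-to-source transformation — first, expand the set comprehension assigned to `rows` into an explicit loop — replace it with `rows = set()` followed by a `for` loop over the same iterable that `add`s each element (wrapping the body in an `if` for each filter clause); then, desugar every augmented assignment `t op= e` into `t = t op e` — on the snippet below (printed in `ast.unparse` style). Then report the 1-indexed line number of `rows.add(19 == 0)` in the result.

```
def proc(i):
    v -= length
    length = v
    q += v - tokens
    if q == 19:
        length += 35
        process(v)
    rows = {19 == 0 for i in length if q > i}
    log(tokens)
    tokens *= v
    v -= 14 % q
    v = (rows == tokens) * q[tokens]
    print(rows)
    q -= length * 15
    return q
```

11

Transformed code:
def proc(i):
    v = v - length
    length = v
    q = q + (v - tokens)
    if q == 19:
        length = length + 35
        process(v)
    rows = set()
    for i in length:
        if q > i:
            rows.add(19 == 0)
    log(tokens)
    tokens = tokens * v
    v = v - 14 % q
    v = (rows == tokens) * q[tokens]
    print(rows)
    q = q - length * 15
    return q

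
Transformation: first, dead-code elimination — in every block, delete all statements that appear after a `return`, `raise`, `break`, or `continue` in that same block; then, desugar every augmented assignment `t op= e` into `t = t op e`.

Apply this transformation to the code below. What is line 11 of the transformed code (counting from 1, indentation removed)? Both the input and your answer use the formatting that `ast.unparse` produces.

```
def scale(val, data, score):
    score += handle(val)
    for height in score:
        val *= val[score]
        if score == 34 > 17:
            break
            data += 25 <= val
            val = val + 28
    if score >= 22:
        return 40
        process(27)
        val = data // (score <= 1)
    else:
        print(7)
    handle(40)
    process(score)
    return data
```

Transformed code:
def scale(val, data, score):
    score = score + handle(val)
    for height in score:
        val = val * val[score]
        if score == 34 > 17:
            break
    if score >= 22:
        return 40
    else:
        print(7)
    handle(40)
    process(score)
    return data

handle(40)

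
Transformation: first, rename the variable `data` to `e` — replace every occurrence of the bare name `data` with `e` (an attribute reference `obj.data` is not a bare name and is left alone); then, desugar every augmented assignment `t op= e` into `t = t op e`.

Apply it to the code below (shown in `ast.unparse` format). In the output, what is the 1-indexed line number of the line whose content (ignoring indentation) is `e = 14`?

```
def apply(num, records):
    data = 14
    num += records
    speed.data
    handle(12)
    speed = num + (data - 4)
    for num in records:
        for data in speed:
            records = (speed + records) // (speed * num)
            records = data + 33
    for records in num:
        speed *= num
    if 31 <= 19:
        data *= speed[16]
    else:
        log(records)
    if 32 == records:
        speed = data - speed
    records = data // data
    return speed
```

2

Transformed code:
def apply(num, records):
    e = 14
    num = num + records
    speed.data
    handle(12)
    speed = num + (e - 4)
    for num in records:
        for e in speed:
            records = (speed + records) // (speed * num)
            records = e + 33
    for records in num:
        speed = speed * num
    if 31 <= 19:
        e = e * speed[16]
    else:
        log(records)
    if 32 == records:
        speed = e - speed
    records = e // e
    return speed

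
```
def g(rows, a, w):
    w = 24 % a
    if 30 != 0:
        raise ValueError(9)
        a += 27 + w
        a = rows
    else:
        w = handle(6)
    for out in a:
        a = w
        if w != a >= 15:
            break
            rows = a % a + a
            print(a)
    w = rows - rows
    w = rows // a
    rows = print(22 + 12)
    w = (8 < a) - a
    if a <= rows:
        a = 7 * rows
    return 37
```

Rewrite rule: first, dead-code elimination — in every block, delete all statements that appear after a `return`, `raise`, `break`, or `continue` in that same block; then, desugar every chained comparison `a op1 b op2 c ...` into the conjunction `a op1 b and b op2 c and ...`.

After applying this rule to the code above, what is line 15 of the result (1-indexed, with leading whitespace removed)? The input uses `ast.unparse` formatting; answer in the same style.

if a <= rows:

Transformed code:
def g(rows, a, w):
    w = 24 % a
    if 30 != 0:
        raise ValueError(9)
    else:
        w = handle(6)
    for out in a:
        a = w
        if w != a and a >= 15:
            break
    w = rows - rows
    w = rows // a
    rows = print(22 + 12)
    w = (8 < a) - a
    if a <= rows:
        a = 7 * rows
    return 37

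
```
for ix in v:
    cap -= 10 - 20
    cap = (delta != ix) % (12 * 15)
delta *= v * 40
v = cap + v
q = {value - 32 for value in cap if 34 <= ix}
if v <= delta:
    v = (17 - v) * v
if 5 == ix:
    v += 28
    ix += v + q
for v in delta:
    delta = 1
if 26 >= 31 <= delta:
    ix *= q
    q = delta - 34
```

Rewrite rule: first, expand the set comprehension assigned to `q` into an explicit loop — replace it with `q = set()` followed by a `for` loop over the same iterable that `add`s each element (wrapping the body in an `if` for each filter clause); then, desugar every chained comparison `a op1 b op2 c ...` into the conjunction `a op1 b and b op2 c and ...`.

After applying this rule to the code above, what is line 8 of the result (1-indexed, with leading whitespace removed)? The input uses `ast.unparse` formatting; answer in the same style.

Transformed code:
for ix in v:
    cap -= 10 - 20
    cap = (delta != ix) % (12 * 15)
delta *= v * 40
v = cap + v
q = set()
for value in cap:
    if 34 <= ix:
        q.add(value - 32)
if v <= delta:
    v = (17 - v) * v
if 5 == ix:
    v += 28
    ix += v + q
for v in delta:
    delta = 1
if 26 >= 31 and 31 <= delta:
    ix *= q
    q = delta - 34

if 34 <= ix:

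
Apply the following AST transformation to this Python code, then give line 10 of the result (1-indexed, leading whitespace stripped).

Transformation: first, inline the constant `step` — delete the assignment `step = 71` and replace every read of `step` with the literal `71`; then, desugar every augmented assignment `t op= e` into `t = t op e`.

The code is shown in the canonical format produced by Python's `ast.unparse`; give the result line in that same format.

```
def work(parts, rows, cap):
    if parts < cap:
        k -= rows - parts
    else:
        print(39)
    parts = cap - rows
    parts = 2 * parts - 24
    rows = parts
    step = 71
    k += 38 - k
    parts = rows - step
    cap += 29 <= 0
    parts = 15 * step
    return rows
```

parts = rows - 71

Transformed code:
def work(parts, rows, cap):
    if parts < cap:
        k = k - (rows - parts)
    else:
        print(39)
    parts = cap - rows
    parts = 2 * parts - 24
    rows = parts
    k = k + (38 - k)
    parts = rows - 71
    cap = cap + (29 <= 0)
    parts = 15 * 71
    return rows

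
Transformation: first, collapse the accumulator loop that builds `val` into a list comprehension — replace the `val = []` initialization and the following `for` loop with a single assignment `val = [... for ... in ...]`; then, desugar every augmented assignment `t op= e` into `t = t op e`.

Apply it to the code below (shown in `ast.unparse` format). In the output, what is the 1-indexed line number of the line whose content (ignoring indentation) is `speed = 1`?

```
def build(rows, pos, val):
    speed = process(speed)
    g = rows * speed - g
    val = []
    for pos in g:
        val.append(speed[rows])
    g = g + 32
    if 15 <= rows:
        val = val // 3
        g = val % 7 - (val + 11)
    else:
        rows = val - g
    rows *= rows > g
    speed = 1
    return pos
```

Transformed code:
def build(rows, pos, val):
    speed = process(speed)
    g = rows * speed - g
    val = [speed[rows] for pos in g]
    g = g + 32
    if 15 <= rows:
        val = val // 3
        g = val % 7 - (val + 11)
    else:
        rows = val - g
    rows = rows * (rows > g)
    speed = 1
    return pos

12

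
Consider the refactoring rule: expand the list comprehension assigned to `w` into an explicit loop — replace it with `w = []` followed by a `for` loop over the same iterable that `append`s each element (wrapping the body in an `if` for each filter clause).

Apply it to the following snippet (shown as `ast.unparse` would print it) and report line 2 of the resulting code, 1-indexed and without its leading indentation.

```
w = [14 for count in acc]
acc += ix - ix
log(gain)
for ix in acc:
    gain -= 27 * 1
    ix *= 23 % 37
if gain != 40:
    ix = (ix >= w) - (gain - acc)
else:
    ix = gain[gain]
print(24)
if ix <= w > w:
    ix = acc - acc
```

for count in acc:

Transformed code:
w = []
for count in acc:
    w.append(14)
acc += ix - ix
log(gain)
for ix in acc:
    gain -= 27 * 1
    ix *= 23 % 37
if gain != 40:
    ix = (ix >= w) - (gain - acc)
else:
    ix = gain[gain]
print(24)
if ix <= w > w:
    ix = acc - acc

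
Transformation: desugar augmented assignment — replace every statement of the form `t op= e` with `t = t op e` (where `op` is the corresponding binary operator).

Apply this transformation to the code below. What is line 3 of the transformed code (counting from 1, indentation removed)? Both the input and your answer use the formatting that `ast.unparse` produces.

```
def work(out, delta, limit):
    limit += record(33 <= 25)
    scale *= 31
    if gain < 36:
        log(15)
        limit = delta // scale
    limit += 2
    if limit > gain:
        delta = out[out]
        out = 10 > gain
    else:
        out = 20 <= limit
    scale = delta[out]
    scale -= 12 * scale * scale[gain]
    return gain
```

scale = scale * 31

Transformed code:
def work(out, delta, limit):
    limit = limit + record(33 <= 25)
    scale = scale * 31
    if gain < 36:
        log(15)
        limit = delta // scale
    limit = limit + 2
    if limit > gain:
        delta = out[out]
        out = 10 > gain
    else:
        out = 20 <= limit
    scale = delta[out]
    scale = scale - 12 * scale * scale[gain]
    return gain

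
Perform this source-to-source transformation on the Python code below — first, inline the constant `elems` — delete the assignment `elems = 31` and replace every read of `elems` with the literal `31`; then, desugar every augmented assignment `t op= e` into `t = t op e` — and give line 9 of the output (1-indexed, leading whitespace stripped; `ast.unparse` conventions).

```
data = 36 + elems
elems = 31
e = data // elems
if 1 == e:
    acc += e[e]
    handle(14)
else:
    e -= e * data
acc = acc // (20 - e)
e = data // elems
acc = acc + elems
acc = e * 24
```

e = data // 31

Transformed code:
data = 36 + 31
e = data // 31
if 1 == e:
    acc = acc + e[e]
    handle(14)
else:
    e = e - e * data
acc = acc // (20 - e)
e = data // 31
acc = acc + 31
acc = e * 24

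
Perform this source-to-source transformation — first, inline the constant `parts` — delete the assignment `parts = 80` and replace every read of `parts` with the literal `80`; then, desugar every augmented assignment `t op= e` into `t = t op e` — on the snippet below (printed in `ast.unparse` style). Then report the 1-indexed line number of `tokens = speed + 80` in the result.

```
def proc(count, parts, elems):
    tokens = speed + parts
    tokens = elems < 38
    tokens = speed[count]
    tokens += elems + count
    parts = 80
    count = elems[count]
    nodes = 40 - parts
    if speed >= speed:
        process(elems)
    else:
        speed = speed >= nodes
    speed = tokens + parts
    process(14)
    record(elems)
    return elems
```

Transformed code:
def proc(count, parts, elems):
    tokens = speed + 80
    tokens = elems < 38
    tokens = speed[count]
    tokens = tokens + (elems + count)
    count = elems[count]
    nodes = 40 - 80
    if speed >= speed:
        process(elems)
    else:
        speed = speed >= nodes
    speed = tokens + 80
    process(14)
    record(elems)
    return elems

2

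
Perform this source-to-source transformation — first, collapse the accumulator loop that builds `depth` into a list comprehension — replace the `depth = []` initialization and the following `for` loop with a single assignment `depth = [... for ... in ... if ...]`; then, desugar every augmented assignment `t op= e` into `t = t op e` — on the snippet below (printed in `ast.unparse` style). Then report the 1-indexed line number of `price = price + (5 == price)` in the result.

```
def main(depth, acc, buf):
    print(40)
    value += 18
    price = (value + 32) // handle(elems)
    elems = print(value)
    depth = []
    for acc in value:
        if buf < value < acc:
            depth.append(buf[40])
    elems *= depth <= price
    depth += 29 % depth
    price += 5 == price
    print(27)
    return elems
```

Transformed code:
def main(depth, acc, buf):
    print(40)
    value = value + 18
    price = (value + 32) // handle(elems)
    elems = print(value)
    depth = [buf[40] for acc in value if buf < value < acc]
    elems = elems * (depth <= price)
    depth = depth + 29 % depth
    price = price + (5 == price)
    print(27)
    return elems

9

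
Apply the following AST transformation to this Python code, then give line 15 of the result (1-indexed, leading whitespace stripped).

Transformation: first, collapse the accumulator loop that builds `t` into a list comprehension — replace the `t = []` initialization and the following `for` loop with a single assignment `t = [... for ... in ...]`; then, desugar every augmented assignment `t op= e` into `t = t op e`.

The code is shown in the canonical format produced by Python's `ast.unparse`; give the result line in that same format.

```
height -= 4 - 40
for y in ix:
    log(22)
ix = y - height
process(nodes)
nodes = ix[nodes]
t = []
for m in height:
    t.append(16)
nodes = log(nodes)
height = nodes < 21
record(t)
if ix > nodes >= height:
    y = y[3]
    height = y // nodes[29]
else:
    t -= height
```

Transformed code:
height = height - (4 - 40)
for y in ix:
    log(22)
ix = y - height
process(nodes)
nodes = ix[nodes]
t = [16 for m in height]
nodes = log(nodes)
height = nodes < 21
record(t)
if ix > nodes >= height:
    y = y[3]
    height = y // nodes[29]
else:
    t = t - height

t = t - height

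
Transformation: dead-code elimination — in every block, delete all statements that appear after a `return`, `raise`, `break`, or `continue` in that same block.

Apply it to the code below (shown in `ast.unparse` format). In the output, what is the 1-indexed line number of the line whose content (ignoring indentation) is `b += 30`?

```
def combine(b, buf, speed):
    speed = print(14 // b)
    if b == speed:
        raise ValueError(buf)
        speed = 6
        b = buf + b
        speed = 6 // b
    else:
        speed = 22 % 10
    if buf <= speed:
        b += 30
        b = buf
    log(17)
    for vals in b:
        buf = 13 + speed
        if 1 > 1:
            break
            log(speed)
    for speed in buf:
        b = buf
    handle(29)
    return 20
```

8

Transformed code:
def combine(b, buf, speed):
    speed = print(14 // b)
    if b == speed:
        raise ValueError(buf)
    else:
        speed = 22 % 10
    if buf <= speed:
        b += 30
        b = buf
    log(17)
    for vals in b:
        buf = 13 + speed
        if 1 > 1:
            break
    for speed in buf:
        b = buf
    handle(29)
    return 20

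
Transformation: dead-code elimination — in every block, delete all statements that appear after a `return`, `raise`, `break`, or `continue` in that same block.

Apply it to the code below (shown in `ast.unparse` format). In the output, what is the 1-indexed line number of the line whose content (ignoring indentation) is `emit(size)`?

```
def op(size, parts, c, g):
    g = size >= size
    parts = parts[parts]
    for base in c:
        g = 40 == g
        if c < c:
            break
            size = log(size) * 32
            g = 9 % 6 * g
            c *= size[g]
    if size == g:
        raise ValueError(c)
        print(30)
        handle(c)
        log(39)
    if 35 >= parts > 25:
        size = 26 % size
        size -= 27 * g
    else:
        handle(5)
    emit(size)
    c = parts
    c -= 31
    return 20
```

15

Transformed code:
def op(size, parts, c, g):
    g = size >= size
    parts = parts[parts]
    for base in c:
        g = 40 == g
        if c < c:
            break
    if size == g:
        raise ValueError(c)
    if 35 >= parts > 25:
        size = 26 % size
        size -= 27 * g
    else:
        handle(5)
    emit(size)
    c = parts
    c -= 31
    return 20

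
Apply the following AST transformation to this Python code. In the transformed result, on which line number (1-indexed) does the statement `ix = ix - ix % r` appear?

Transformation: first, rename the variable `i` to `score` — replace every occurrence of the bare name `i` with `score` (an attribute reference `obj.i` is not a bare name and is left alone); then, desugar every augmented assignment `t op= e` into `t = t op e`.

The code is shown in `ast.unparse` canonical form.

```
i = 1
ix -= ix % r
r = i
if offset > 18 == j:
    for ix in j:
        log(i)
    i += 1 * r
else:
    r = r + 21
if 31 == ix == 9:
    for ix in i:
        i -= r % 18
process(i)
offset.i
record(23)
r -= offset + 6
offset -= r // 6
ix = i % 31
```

2

Transformed code:
score = 1
ix = ix - ix % r
r = score
if offset > 18 == j:
    for ix in j:
        log(score)
    score = score + 1 * r
else:
    r = r + 21
if 31 == ix == 9:
    for ix in score:
        score = score - r % 18
process(score)
offset.i
record(23)
r = r - (offset + 6)
offset = offset - r // 6
ix = score % 31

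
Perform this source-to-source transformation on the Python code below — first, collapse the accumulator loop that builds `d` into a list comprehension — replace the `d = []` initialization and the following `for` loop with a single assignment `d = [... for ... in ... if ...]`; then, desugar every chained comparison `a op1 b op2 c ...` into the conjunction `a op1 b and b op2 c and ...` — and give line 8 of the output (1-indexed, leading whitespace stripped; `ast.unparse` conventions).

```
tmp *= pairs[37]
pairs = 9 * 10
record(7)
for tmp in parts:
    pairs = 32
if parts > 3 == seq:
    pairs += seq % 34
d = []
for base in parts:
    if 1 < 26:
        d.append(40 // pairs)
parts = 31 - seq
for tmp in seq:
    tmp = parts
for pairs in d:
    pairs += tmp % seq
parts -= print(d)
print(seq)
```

Transformed code:
tmp *= pairs[37]
pairs = 9 * 10
record(7)
for tmp in parts:
    pairs = 32
if parts > 3 and 3 == seq:
    pairs += seq % 34
d = [40 // pairs for base in parts if 1 < 26]
parts = 31 - seq
for tmp in seq:
    tmp = parts
for pairs in d:
    pairs += tmp % seq
parts -= print(d)
print(seq)

d = [40 // pairs for base in parts if 1 < 26]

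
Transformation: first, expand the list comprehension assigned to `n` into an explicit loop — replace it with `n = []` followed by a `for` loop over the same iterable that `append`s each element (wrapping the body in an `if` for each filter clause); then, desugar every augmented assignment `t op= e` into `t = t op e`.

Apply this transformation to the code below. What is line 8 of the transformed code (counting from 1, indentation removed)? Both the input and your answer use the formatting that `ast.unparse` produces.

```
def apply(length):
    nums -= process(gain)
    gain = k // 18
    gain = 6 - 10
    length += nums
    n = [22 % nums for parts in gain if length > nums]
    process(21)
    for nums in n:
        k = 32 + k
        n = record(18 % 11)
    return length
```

if length > nums:

Transformed code:
def apply(length):
    nums = nums - process(gain)
    gain = k // 18
    gain = 6 - 10
    length = length + nums
    n = []
    for parts in gain:
        if length > nums:
            n.append(22 % nums)
    process(21)
    for nums in n:
        k = 32 + k
        n = record(18 % 11)
    return length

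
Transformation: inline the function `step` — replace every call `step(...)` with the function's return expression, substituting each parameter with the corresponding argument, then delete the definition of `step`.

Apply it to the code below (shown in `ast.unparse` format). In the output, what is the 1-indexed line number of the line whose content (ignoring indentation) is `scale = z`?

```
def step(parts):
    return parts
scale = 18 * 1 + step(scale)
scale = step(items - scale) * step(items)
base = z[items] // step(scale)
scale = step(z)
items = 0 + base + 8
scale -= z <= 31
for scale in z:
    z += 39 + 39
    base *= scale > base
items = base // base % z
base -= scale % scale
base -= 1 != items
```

Transformed code:
scale = 18 * 1 + scale
scale = (items - scale) * items
base = z[items] // scale
scale = z
items = 0 + base + 8
scale -= z <= 31
for scale in z:
    z += 39 + 39
    base *= scale > base
items = base // base % z
base -= scale % scale
base -= 1 != items

4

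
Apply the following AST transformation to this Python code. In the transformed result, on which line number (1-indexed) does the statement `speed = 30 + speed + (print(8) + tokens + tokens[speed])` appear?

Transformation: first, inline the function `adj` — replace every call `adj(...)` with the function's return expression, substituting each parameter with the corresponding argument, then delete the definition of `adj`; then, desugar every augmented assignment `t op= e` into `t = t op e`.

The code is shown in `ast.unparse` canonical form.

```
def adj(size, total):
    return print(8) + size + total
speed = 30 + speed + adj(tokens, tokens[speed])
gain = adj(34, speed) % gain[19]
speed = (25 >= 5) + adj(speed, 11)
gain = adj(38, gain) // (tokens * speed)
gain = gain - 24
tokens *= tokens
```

Transformed code:
speed = 30 + speed + (print(8) + tokens + tokens[speed])
gain = (print(8) + 34 + speed) % gain[19]
speed = (25 >= 5) + (print(8) + speed + 11)
gain = (print(8) + 38 + gain) // (tokens * speed)
gain = gain - 24
tokens = tokens * tokens

1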